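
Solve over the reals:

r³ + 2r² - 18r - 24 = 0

r = -4.7321 or r = -1.2679 or r = 4

Possible rational roots are divisors of -24. Testing r = 4 gives 0, so (r - 4) is a factor.
Divide: r³ + 2r² - 18r - 24 = (r - 4)(r² + 6r + 6).
Apply the quadratic formula to r² + 6r + 6 = 0: r = (-6 ± √12)/2, i.e. r ≈ -1.2679 or r ≈ -4.7321.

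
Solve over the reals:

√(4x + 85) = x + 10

x = -1

Square both sides: 4x + 85 = (x + 10)².
Expand and rearrange: x² + 16x + 15 = 0.
Solving gives x = -1 or x = -15.
Check each candidate in the original equation:
  x = -1: √(81) = 9, while x + 10 = 9 — valid.
  x = -15: √(25) = 5, while x + 10 = -5 — extraneous.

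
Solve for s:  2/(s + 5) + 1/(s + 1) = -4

s = -5.5292 or s = -1.2208

Multiply both sides by (s + 5)(s + 1):
2(s + 1) + (s + 5) = -4(s + 5)(s + 1).
Expand and collect terms: -4s² - 27s - 27 = 0.
By the quadratic formula, s = (27 ± √297) / -8, so s ≈ -5.5292 or s ≈ -1.2208.
Neither value makes a denominator zero (s ≠ -5, s ≠ -1), so both are valid.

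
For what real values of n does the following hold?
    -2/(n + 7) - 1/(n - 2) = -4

n = -6.5143 or n = 2.2643

Multiply both sides by (n + 7)(n - 2):
-2(n - 2) - (n + 7) = -4(n + 7)(n - 2).
Expand and collect terms: -4n^2 - 17n + 59 = 0.
By the quadratic formula, n = (17 +/- sqrt(1233)) / -8, so n ~= -6.5143 or n ~= 2.2643.
Neither value makes a denominator zero (n != -7, n != 2), so both are valid.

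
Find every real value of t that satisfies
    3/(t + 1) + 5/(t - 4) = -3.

t = -2.3555 or t = 2.6888

Multiply both sides by (t + 1)(t - 4):
3(t - 4) + 5(t + 1) = -3(t + 1)(t - 4).
Expand and collect terms: -3t² + t + 19 = 0.
By the quadratic formula, t = (-1 ± √229) / -6, so t ≈ -2.3555 or t ≈ 2.6888.
Neither value makes a denominator zero (t ≠ -1, t ≠ 4), so both are valid.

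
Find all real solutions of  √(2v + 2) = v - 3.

v = 7

Square both sides: 2v + 2 = (v - 3)².
Expand and rearrange: v² - 8v + 7 = 0.
Solving gives v = 7 or v = 1.
Check each candidate in the original equation:
  v = 7: √(16) = 4, while v - 3 = 4 — valid.
  v = 1: √(4) = 2, while v - 3 = -2 — extraneous.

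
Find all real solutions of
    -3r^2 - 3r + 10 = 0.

r = -2.393 or r = 1.393

Discriminant: (-3)^2 - 4*(-3)*10 = 129.
Quadratic formula: r = (3 +/- sqrt(129)) / (-6).
So r = -sqrt(129)/6 - 1/2 ~= -2.393 or r = -1/2 + sqrt(129)/6 ~= 1.393.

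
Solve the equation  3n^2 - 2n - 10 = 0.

n = -1.5226 or n = 2.1893

Discriminant: (-2)^2 - 4*3*(-10) = 124.
Quadratic formula: n = (2 +/- sqrt(124)) / 6.
So n = 1/3 + sqrt(31)/3 ~= 2.1893 or n = 1/3 - sqrt(31)/3 ~= -1.5226.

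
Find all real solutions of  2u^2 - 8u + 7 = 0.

u = 1.2929 or u = 2.7071

Discriminant: (-8)^2 - 4*2*7 = 8.
Quadratic formula: u = (8 +/- sqrt(8)) / 4.
So u = sqrt(2)/2 + 2 ~= 2.7071 or u = 2 - sqrt(2)/2 ~= 1.2929.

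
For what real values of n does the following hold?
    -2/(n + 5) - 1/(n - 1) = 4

Multiply both sides by (n + 5)(n - 1):
-2(n - 1) - (n + 5) = 4(n + 5)(n - 1).
Expand and collect terms: 4n^2 + 19n - 17 = 0.
By the quadratic formula, n = (-19 +/- sqrt(633)) / 8, so n ~= 0.7699 or n ~= -5.5199.
Neither value makes a denominator zero (n != -5, n != 1), so both are valid.

n = -5.5199 or n = 0.7699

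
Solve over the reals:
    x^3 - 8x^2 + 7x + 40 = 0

x = -1.7016 or x = 4.7016 or x = 5

Possible rational roots are divisors of 40. Testing x = 5 gives 0, so (x - 5) is a factor.
Divide: x^3 - 8x^2 + 7x + 40 = (x - 5)(x^2 - 3x - 8).
Apply the quadratic formula to x^2 - 3x - 8 = 0: x = (3 +/- sqrt(41))/2, i.e. x ~= 4.7016 or x ~= -1.7016.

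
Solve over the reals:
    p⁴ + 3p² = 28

Let u = p². The equation becomes u² + 3u - 28 = 0.
Factor: (u - 4)(u + 7) = 0, so u = 4 or u = -7.
p² = 4 gives p = ±2.
p² = -7 < 0 has no real solution.

p = -2 or p = 2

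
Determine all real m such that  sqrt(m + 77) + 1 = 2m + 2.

Isolate the radical: sqrt(m + 77) = 2m + 1.
Square both sides: m + 77 = (2m + 1)^2.
Expand and rearrange: 4m^2 + 3m - 76 = 0.
Solving gives m = 4 or m = -4.75.
Check each candidate in the original equation:
  m = 4: sqrt(81) = 9, while 2m + 1 = 9 — valid.
  m = -4.75: sqrt(72.25) = 8.5, while 2m + 1 = -8.5 — extraneous.

m = 4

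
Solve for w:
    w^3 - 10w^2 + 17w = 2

Rearrange: w^3 - 10w^2 + 17w - 2 = 0.
Possible rational roots are divisors of -2. Testing w = 2 gives 0, so (w - 2) is a factor.
Divide: w^3 - 10w^2 + 17w - 2 = (w - 2)(w^2 - 8w + 1).
Apply the quadratic formula to w^2 - 8w + 1 = 0: w = (8 +/- sqrt(60))/2, i.e. w ~= 7.873 or w ~= 0.127.

w = 0.127 or w = 2 or w = 7.873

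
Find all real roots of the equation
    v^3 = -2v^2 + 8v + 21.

v = 3

Rearrange: v^3 + 2v^2 - 8v - 21 = 0.
Possible rational roots are divisors of -21. Testing v = 3 gives 0, so (v - 3) is a factor.
Divide: v^3 + 2v^2 - 8v - 21 = (v - 3)(v^2 + 5v + 7).
The quadratic v^2 + 5v + 7 has discriminant -3 < 0, so no further real roots.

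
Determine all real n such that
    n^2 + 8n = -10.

n = -6.4495 or n = -1.5505

Rearrange to standard form: n^2 + 8n + 10 = 0.
Discriminant: (8)^2 - 4*1*10 = 24.
Quadratic formula: n = (-8 +/- sqrt(24)) / 2.
So n = -4 + sqrt(6) ~= -1.5505 or n = -4 - sqrt(6) ~= -6.4495.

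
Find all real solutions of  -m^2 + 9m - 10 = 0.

Discriminant: (9)^2 - 4*(-1)*(-10) = 41.
Quadratic formula: m = (-9 +/- sqrt(41)) / (-2).
So m = 9/2 - sqrt(41)/2 ~= 1.2984 or m = sqrt(41)/2 + 9/2 ~= 7.7016.

m = 1.2984 or m = 7.7016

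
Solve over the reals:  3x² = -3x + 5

x = -1.8844 or x = 0.8844

Rearrange to standard form: 3x² + 3x - 5 = 0.
Discriminant: (3)² − 4·3·(-5) = 69.
Quadratic formula: x = (-3 ± √69) / 6.
So x = -1/2 + √(69)/6 ≈ 0.8844 or x = -√(69)/6 - 1/2 ≈ -1.8844.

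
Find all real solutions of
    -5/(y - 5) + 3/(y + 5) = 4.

y = -4.131 or y = 3.631

Multiply both sides by (y - 5)(y + 5):
-5(y + 5) + 3(y - 5) = 4(y - 5)(y + 5).
Expand and collect terms: 4y^2 + 2y - 60 = 0.
By the quadratic formula, y = (-2 +/- sqrt(964)) / 8, so y ~= 3.631 or y ~= -4.131.
Neither value makes a denominator zero (y != 5, y != -5), so both are valid.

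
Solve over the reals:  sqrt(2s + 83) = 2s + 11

s = -1

Square both sides: 2s + 83 = (2s + 11)^2.
Expand and rearrange: 4s^2 + 42s + 38 = 0.
Solving gives s = -1 or s = -9.5.
Check each candidate in the original equation:
  s = -1: sqrt(81) = 9, while 2s + 11 = 9 — valid.
  s = -9.5: sqrt(64) = 8, while 2s + 11 = -8 — extraneous.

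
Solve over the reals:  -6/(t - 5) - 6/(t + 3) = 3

t = -5.4721 or t = 3.4721

Multiply both sides by (t - 5)(t + 3):
-6(t + 3) - 6(t - 5) = 3(t - 5)(t + 3).
Expand and collect terms: 3t² + 6t - 57 = 0.
By the quadratic formula, t = (-6 ± √720) / 6, so t ≈ 3.4721 or t ≈ -5.4721.
Neither value makes a denominator zero (t ≠ 5, t ≠ -3), so both are valid.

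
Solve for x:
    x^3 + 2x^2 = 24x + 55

x = -4.618 or x = -2.382 or x = 5

Rearrange: x^3 + 2x^2 - 24x - 55 = 0.
Possible rational roots are divisors of -55. Testing x = 5 gives 0, so (x - 5) is a factor.
Divide: x^3 + 2x^2 - 24x - 55 = (x - 5)(x^2 + 7x + 11).
Apply the quadratic formula to x^2 + 7x + 11 = 0: x = (-7 +/- sqrt(5))/2, i.e. x ~= -2.382 or x ~= -4.618.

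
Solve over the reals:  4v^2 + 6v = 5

Rearrange to standard form: 4v^2 + 6v - 5 = 0.
Discriminant: (6)^2 - 4*4*(-5) = 116.
Quadratic formula: v = (-6 +/- sqrt(116)) / 8.
So v = -3/4 + sqrt(29)/4 ~= 0.5963 or v = -sqrt(29)/4 - 3/4 ~= -2.0963.

v = -2.0963 or v = 0.5963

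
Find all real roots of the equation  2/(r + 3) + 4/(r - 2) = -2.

r = -4.4495 or r = 0.4495

Multiply both sides by (r + 3)(r - 2):
2(r - 2) + 4(r + 3) = -2(r + 3)(r - 2).
Expand and collect terms: -2r² - 8r + 4 = 0.
By the quadratic formula, r = (8 ± √96) / -4, so r ≈ -4.4495 or r ≈ 0.4495.
Neither value makes a denominator zero (r ≠ -3, r ≠ 2), so both are valid.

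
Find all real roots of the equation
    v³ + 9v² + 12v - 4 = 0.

v = -7.2749 or v = -2 or v = 0.2749

Possible rational roots are divisors of -4. Testing v = -2 gives 0, so (v + 2) is a factor.
Divide: v³ + 9v² + 12v - 4 = (v + 2)(v² + 7v - 2).
Apply the quadratic formula to v² + 7v - 2 = 0: v = (-7 ± √57)/2, i.e. v ≈ 0.2749 or v ≈ -7.2749.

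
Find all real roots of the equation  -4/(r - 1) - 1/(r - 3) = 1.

Multiply both sides by (r - 1)(r - 3):
-4(r - 3) - (r - 1) = (r - 1)(r - 3).
Expand and collect terms: r^2 + r - 10 = 0.
By the quadratic formula, r = (-1 +/- sqrt(41)) / 2, so r ~= 2.7016 or r ~= -3.7016.
Neither value makes a denominator zero (r != 1, r != 3), so both are valid.

r = -3.7016 or r = 2.7016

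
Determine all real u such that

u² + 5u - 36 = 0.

u = -9 or u = 4

Factor: (u + 9)(u - 4) = 0.
So u = -9 or u = 4.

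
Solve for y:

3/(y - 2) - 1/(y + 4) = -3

Multiply both sides by (y - 2)(y + 4):
3(y + 4) - (y - 2) = -3(y - 2)(y + 4).
Expand and collect terms: -3y^2 - 8y + 10 = 0.
By the quadratic formula, y = (8 +/- sqrt(184)) / -6, so y ~= -3.5941 or y ~= 0.9274.
Neither value makes a denominator zero (y != 2, y != -4), so both are valid.

y = -3.5941 or y = 0.9274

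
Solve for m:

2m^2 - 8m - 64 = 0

m = -4 or m = 8

Factor: 2(m + 4)(m - 8) = 0.
So m = -4 or m = 8.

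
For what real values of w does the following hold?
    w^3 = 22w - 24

Rearrange: w^3 - 22w + 24 = 0.
Possible rational roots are divisors of 24. Testing w = 4 gives 0, so (w - 4) is a factor.
Divide: w^3 - 22w + 24 = (w - 4)(w^2 + 4w - 6).
Apply the quadratic formula to w^2 + 4w - 6 = 0: w = (-4 +/- sqrt(40))/2, i.e. w ~= 1.1623 or w ~= -5.1623.

w = -5.1623 or w = 1.1623 or w = 4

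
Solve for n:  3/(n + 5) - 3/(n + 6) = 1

n = -7.3028 or n = -3.6972

Multiply both sides by (n + 5)(n + 6):
3(n + 6) - 3(n + 5) = (n + 5)(n + 6).
Expand and collect terms: n² + 11n + 27 = 0.
By the quadratic formula, n = (-11 ± √13) / 2, so n ≈ -3.6972 or n ≈ -7.3028.
Neither value makes a denominator zero (n ≠ -5, n ≠ -6), so both are valid.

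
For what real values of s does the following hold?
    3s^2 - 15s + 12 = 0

s = 1 or s = 4

Factor: 3(s - 1)(s - 4) = 0.
So s = 1 or s = 4.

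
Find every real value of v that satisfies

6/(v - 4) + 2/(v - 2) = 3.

Multiply both sides by (v - 4)(v - 2):
6(v - 2) + 2(v - 4) = 3(v - 4)(v - 2).
Expand and collect terms: 3v² - 26v + 44 = 0.
By the quadratic formula, v = (26 ± √148) / 6, so v ≈ 6.3609 or v ≈ 2.3057.
Neither value makes a denominator zero (v ≠ 4, v ≠ 2), so both are valid.

v = 2.3057 or v = 6.3609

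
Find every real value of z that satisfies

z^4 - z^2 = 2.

z = -1.4142 or z = 1.4142

Let u = z^2. The equation becomes u^2 - u - 2 = 0.
Factor: (u - 2)(u + 1) = 0, so u = 2 or u = -1.
z^2 = 2 gives z = +/-sqrt(2) ~= +/-1.4142.
z^2 = -1 < 0 has no real solution.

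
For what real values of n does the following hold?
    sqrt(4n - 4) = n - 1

Square both sides: 4n - 4 = (n - 1)^2.
Expand and rearrange: n^2 - 6n + 5 = 0.
Solving gives n = 5 or n = 1.
Check each candidate in the original equation:
  n = 5: sqrt(16) = 4, while n - 1 = 4 — valid.
  n = 1: sqrt(0) = 0, while n - 1 = 0 — valid.

n = 1 or n = 5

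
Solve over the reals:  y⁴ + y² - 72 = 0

y = -2.8284 or y = 2.8284

Let u = y². The equation becomes u² + u - 72 = 0.
Factor: (u + 9)(u - 8) = 0, so u = -9 or u = 8.
y² = -9 < 0 has no real solution.
y² = 8 gives y = ±2·√(2) ≈ ±2.8284.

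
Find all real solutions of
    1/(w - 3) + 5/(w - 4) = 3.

Multiply both sides by (w - 3)(w - 4):
(w - 4) + 5(w - 3) = 3(w - 3)(w - 4).
Expand and collect terms: 3w² - 27w + 55 = 0.
By the quadratic formula, w = (27 ± √69) / 6, so w ≈ 5.8844 or w ≈ 3.1156.
Neither value makes a denominator zero (w ≠ 3, w ≠ 4), so both are valid.

w = 3.1156 or w = 5.8844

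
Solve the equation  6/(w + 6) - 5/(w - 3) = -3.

w = -7.7311 or w = 4.3978

Multiply both sides by (w + 6)(w - 3):
6(w - 3) - 5(w + 6) = -3(w + 6)(w - 3).
Expand and collect terms: -3w² - 10w + 102 = 0.
By the quadratic formula, w = (10 ± √1324) / -6, so w ≈ -7.7311 or w ≈ 4.3978.
Neither value makes a denominator zero (w ≠ -6, w ≠ 3), so both are valid.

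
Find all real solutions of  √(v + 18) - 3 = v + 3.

v = -2

Isolate the radical: √(v + 18) = v + 6.
Square both sides: v + 18 = (v + 6)².
Expand and rearrange: v² + 11v + 18 = 0.
Solving gives v = -2 or v = -9.
Check each candidate in the original equation:
  v = -2: √(16) = 4, while v + 6 = 4 — valid.
  v = -9: √(9) = 3, while v + 6 = -3 — extraneous.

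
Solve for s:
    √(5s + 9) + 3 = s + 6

s = -1 or s = 0

Isolate the radical: √(5s + 9) = s + 3.
Square both sides: 5s + 9 = (s + 3)².
Expand and rearrange: s² + s = 0.
Solving gives s = 0 or s = -1.
Check each candidate in the original equation:
  s = 0: √(9) = 3, while s + 3 = 3 — valid.
  s = -1: √(4) = 2, while s + 3 = 2 — valid.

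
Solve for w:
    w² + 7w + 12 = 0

Factor: (w + 3)(w + 4) = 0.
So w = -3 or w = -4.

w = -4 or w = -3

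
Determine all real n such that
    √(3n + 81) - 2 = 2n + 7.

n = 0

Isolate the radical: √(3n + 81) = 2n + 9.
Square both sides: 3n + 81 = (2n + 9)².
Expand and rearrange: 4n² + 33n = 0.
Solving gives n = 0 or n = -8.25.
Check each candidate in the original equation:
  n = 0: √(81) = 9, while 2n + 9 = 9 — valid.
  n = -8.25: √(56.25) = 7.5, while 2n + 9 = -7.5 — extraneous.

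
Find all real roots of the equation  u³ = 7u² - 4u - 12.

Rearrange: u³ - 7u² + 4u + 12 = 0.
Possible rational roots are divisors of 12. Testing u = -1 gives 0, so (u + 1) is a factor.
Divide: u³ - 7u² + 4u + 12 = (u + 1)(u² - 8u + 12).
Factor the quadratic: u = 6 or u = 2.

u = -1 or u = 2 or u = 6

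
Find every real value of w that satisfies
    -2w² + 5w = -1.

Rearrange to standard form: -2w² + 5w + 1 = 0.
Discriminant: (5)² − 4·(-2)·1 = 33.
Quadratic formula: w = (-5 ± √33) / (-4).
So w = 5/4 - √(33)/4 ≈ -0.1861 or w = 5/4 + √(33)/4 ≈ 2.6861.

w = -0.1861 or w = 2.6861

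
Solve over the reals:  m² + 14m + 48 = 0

m = -8 or m = -6

Factor: (m + 6)(m + 8) = 0.
So m = -6 or m = -8.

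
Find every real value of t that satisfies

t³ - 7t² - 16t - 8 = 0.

Possible rational roots are divisors of -8. Testing t = -1 gives 0, so (t + 1) is a factor.
Divide: t³ - 7t² - 16t - 8 = (t + 1)(t² - 8t - 8).
Apply the quadratic formula to t² - 8t - 8 = 0: t = (8 ± √96)/2, i.e. t ≈ 8.899 or t ≈ -0.899.

t = -1 or t = -0.899 or t = 8.899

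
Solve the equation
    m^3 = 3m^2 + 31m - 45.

Rearrange: m^3 - 3m^2 - 31m + 45 = 0.
Possible rational roots are divisors of 45. Testing m = -5 gives 0, so (m + 5) is a factor.
Divide: m^3 - 3m^2 - 31m + 45 = (m + 5)(m^2 - 8m + 9).
Apply the quadratic formula to m^2 - 8m + 9 = 0: m = (8 +/- sqrt(28))/2, i.e. m ~= 6.6458 or m ~= 1.3542.

m = -5 or m = 1.3542 or m = 6.6458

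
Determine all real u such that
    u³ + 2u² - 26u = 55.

Rearrange: u³ + 2u² - 26u - 55 = 0.
Possible rational roots are divisors of -55. Testing u = -5 gives 0, so (u + 5) is a factor.
Divide: u³ + 2u² - 26u - 55 = (u + 5)(u² - 3u - 11).
Apply the quadratic formula to u² - 3u - 11 = 0: u = (3 ± √53)/2, i.e. u ≈ 5.1401 or u ≈ -2.1401.

u = -5 or u = -2.1401 or u = 5.1401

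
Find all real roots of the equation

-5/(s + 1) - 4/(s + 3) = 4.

s = -4.5447 or s = -1.7053

Multiply both sides by (s + 1)(s + 3):
-5(s + 3) - 4(s + 1) = 4(s + 1)(s + 3).
Expand and collect terms: 4s² + 25s + 31 = 0.
By the quadratic formula, s = (-25 ± √129) / 8, so s ≈ -1.7053 or s ≈ -4.5447.
Neither value makes a denominator zero (s ≠ -1, s ≠ -3), so both are valid.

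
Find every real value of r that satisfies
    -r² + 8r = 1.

r = 0.127 or r = 7.873

Rearrange to standard form: -r² + 8r - 1 = 0.
Discriminant: (8)² − 4·(-1)·(-1) = 60.
Quadratic formula: r = (-8 ± √60) / (-2).
So r = 4 - √(15) ≈ 0.127 or r = √(15) + 4 ≈ 7.873.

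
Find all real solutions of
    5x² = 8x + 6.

Rearrange to standard form: 5x² - 8x - 6 = 0.
Discriminant: (-8)² − 4·5·(-6) = 184.
Quadratic formula: x = (8 ± √184) / 10.
So x = 4/5 + √(46)/5 ≈ 2.1565 or x = 4/5 - √(46)/5 ≈ -0.5565.

x = -0.5565 or x = 2.1565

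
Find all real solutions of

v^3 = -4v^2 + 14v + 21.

Rearrange: v^3 + 4v^2 - 14v - 21 = 0.
Possible rational roots are divisors of -21. Testing v = 3 gives 0, so (v - 3) is a factor.
Divide: v^3 + 4v^2 - 14v - 21 = (v - 3)(v^2 + 7v + 7).
Apply the quadratic formula to v^2 + 7v + 7 = 0: v = (-7 +/- sqrt(21))/2, i.e. v ~= -1.2087 or v ~= -5.7913.

v = -5.7913 or v = -1.2087 or v = 3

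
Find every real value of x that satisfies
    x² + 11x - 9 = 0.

x = -11.765 or x = 0.765

Discriminant: (11)² − 4·1·(-9) = 157.
Quadratic formula: x = (-11 ± √157) / 2.
So x = -11/2 + √(157)/2 ≈ 0.765 or x = -√(157)/2 - 11/2 ≈ -11.765.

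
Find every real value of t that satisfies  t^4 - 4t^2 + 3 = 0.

Let u = t^2. The equation becomes u^2 - 4u + 3 = 0.
Factor: (u - 1)(u - 3) = 0, so u = 1 or u = 3.
t^2 = 1 gives t = +/-1.
t^2 = 3 gives t = +/-sqrt(3) ~= +/-1.7321.

t = -1.7321 or t = -1 or t = 1 or t = 1.7321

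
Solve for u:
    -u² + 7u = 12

u = 3 or u = 4

Bring every term to one side: -u² + 7u - 12 = 0.
Factor: -1(u - 3)(u - 4) = 0.
So u = 3 or u = 4.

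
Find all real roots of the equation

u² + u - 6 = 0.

u = -3 or u = 2

Factor: (u - 2)(u + 3) = 0.
So u = 2 or u = -3.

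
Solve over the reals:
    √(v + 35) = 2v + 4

v = 1

Square both sides: v + 35 = (2v + 4)².
Expand and rearrange: 4v² + 15v - 19 = 0.
Solving gives v = 1 or v = -4.75.
Check each candidate in the original equation:
  v = 1: √(36) = 6, while 2v + 4 = 6 — valid.
  v = -4.75: √(30.25) = 5.5, while 2v + 4 = -5.5 — extraneous.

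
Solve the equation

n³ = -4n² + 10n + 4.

Rearrange: n³ + 4n² - 10n - 4 = 0.
Possible rational roots are divisors of -4. Testing n = 2 gives 0, so (n - 2) is a factor.
Divide: n³ + 4n² - 10n - 4 = (n - 2)(n² + 6n + 2).
Apply the quadratic formula to n² + 6n + 2 = 0: n = (-6 ± √28)/2, i.e. n ≈ -0.3542 or n ≈ -5.6458.

n = -5.6458 or n = -0.3542 or n = 2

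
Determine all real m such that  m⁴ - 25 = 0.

Let u = m². The equation becomes u² - 25 = 0.
Factor: (u - 5)(u + 5) = 0, so u = 5 or u = -5.
m² = 5 gives m = ±√(5) ≈ ±2.2361.
m² = -5 < 0 has no real solution.

m = -2.2361 or m = 2.2361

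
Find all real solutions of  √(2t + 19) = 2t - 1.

Square both sides: 2t + 19 = (2t - 1)².
Expand and rearrange: 4t² - 6t - 18 = 0.
Solving gives t = 3 or t = -1.5.
Check each candidate in the original equation:
  t = 3: √(25) = 5, while 2t - 1 = 5 — valid.
  t = -1.5: √(16) = 4, while 2t - 1 = -4 — extraneous.

t = 3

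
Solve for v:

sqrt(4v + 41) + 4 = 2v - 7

Isolate the radical: sqrt(4v + 41) = 2v - 11.
Square both sides: 4v + 41 = (2v - 11)^2.
Expand and rearrange: 4v^2 - 48v + 80 = 0.
Solving gives v = 10 or v = 2.
Check each candidate in the original equation:
  v = 10: sqrt(81) = 9, while 2v - 11 = 9 — valid.
  v = 2: sqrt(49) = 7, while 2v - 11 = -7 — extraneous.

v = 10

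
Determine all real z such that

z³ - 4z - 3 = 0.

Possible rational roots are divisors of -3. Testing z = -1 gives 0, so (z + 1) is a factor.
Divide: z³ - 4z - 3 = (z + 1)(z² - z - 3).
Apply the quadratic formula to z² - z - 3 = 0: z = (1 ± √13)/2, i.e. z ≈ 2.3028 or z ≈ -1.3028.

z = -1.3028 or z = -1 or z = 2.3028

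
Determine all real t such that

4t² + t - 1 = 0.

Discriminant: (1)² − 4·4·(-1) = 17.
Quadratic formula: t = (-1 ± √17) / 8.
So t = -1/8 + √(17)/8 ≈ 0.3904 or t = -√(17)/8 - 1/8 ≈ -0.6404.

t = -0.6404 or t = 0.3904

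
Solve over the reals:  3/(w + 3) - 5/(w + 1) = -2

w = -3.7913 or w = 0.7913

Multiply both sides by (w + 3)(w + 1):
3(w + 1) - 5(w + 3) = -2(w + 3)(w + 1).
Expand and collect terms: -2w^2 - 6w + 6 = 0.
By the quadratic formula, w = (6 +/- sqrt(84)) / -4, so w ~= -3.7913 or w ~= 0.7913.
Neither value makes a denominator zero (w != -3, w != -1), so both are valid.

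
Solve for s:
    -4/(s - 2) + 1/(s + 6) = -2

s = -6.4039 or s = 3.9039

Multiply both sides by (s - 2)(s + 6):
-4(s + 6) + (s - 2) = -2(s - 2)(s + 6).
Expand and collect terms: -2s² - 5s + 50 = 0.
By the quadratic formula, s = (5 ± √425) / -4, so s ≈ -6.4039 or s ≈ 3.9039.
Neither value makes a denominator zero (s ≠ 2, s ≠ -6), so both are valid.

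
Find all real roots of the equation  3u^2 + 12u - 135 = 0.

Factor: 3(u - 5)(u + 9) = 0.
So u = 5 or u = -9.

u = -9 or u = 5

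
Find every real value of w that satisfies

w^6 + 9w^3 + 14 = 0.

Let u = w^3. The equation becomes u^2 + 9u + 14 = 0.
Factor: (u + 7)(u + 2) = 0, so u = -7 or u = -2.
w^3 = -7 gives w = -(7)^(1/3) ~= -1.9129.
w^3 = -2 gives w = -(2)^(1/3) ~= -1.2599.

w = -1.9129 or w = -1.2599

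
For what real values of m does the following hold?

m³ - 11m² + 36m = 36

Rearrange: m³ - 11m² + 36m - 36 = 0.
Possible rational roots are divisors of -36. Testing m = 3 gives 0, so (m - 3) is a factor.
Divide: m³ - 11m² + 36m - 36 = (m - 3)(m² - 8m + 12).
Factor the quadratic: m = 6 or m = 2.

m = 2 or m = 3 or m = 6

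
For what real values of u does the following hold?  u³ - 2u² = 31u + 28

u = -4 or u = -1 or u = 7

Rearrange: u³ - 2u² - 31u - 28 = 0.
Possible rational roots are divisors of -28. Testing u = -4 gives 0, so (u + 4) is a factor.
Divide: u³ - 2u² - 31u - 28 = (u + 4)(u² - 6u - 7).
Factor the quadratic: u = 7 or u = -1.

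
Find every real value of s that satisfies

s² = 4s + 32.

s = -4 or s = 8

Bring every term to one side: s² - 4s - 32 = 0.
Factor: (s + 4)(s - 8) = 0.
So s = -4 or s = 8.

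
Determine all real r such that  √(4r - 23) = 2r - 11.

Square both sides: 4r - 23 = (2r - 11)².
Expand and rearrange: 4r² - 48r + 144 = 0.
This gives the repeated root r = 6.
Check in the original equation:
  r = 6: √(1) = 1, while 2r - 11 = 1 — valid.

r = 6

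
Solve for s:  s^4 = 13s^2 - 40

Let u = s^2. The equation becomes u^2 - 13u + 40 = 0.
Factor: (u - 8)(u - 5) = 0, so u = 8 or u = 5.
s^2 = 8 gives s = +/-2*sqrt(2) ~= +/-2.8284.
s^2 = 5 gives s = +/-sqrt(5) ~= +/-2.2361.

s = -2.8284 or s = -2.2361 or s = 2.2361 or s = 2.8284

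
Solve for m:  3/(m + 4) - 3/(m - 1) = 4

m = -3.0811 or m = 0.0811

Multiply both sides by (m + 4)(m - 1):
3(m - 1) - 3(m + 4) = 4(m + 4)(m - 1).
Expand and collect terms: 4m² + 12m - 1 = 0.
By the quadratic formula, m = (-12 ± √160) / 8, so m ≈ 0.0811 or m ≈ -3.0811.
Neither value makes a denominator zero (m ≠ -4, m ≠ 1), so both are valid.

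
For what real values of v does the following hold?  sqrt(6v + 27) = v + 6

v = -3

Square both sides: 6v + 27 = (v + 6)^2.
Expand and rearrange: v^2 + 6v + 9 = 0.
This gives the repeated root v = -3.
Check in the original equation:
  v = -3: sqrt(9) = 3, while v + 6 = 3 — valid.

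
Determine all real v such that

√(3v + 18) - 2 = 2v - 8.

Isolate the radical: √(3v + 18) = 2v - 6.
Square both sides: 3v + 18 = (2v - 6)².
Expand and rearrange: 4v² - 27v + 18 = 0.
Solving gives v = 6 or v = 0.75.
Check each candidate in the original equation:
  v = 6: √(36) = 6, while 2v - 6 = 6 — valid.
  v = 0.75: √(20.25) = 4.5, while 2v - 6 = -4.5 — extraneous.

v = 6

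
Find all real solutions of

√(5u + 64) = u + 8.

u = 0

Square both sides: 5u + 64 = (u + 8)².
Expand and rearrange: u² + 11u = 0.
Solving gives u = 0 or u = -11.
Check each candidate in the original equation:
  u = 0: √(64) = 8, while u + 8 = 8 — valid.
  u = -11: √(9) = 3, while u + 8 = -3 — extraneous.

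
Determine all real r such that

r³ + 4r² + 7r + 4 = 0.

Possible rational roots are divisors of 4. Testing r = -1 gives 0, so (r + 1) is a factor.
Divide: r³ + 4r² + 7r + 4 = (r + 1)(r² + 3r + 4).
The quadratic r² + 3r + 4 has discriminant -7 < 0, so no further real roots.

r = -1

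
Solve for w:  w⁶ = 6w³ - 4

Let u = w³. The equation becomes u² - 6u + 4 = 0.
By the quadratic formula, u = √(5) + 3 or u = 3 - √(5).
w³ = √(5) + 3 gives w = ∛(√(5) + 3) ≈ 1.7365.
w³ = 3 - √(5) gives w = ∛(3 - √(5)) ≈ 0.9142.

w = 0.9142 or w = 1.7365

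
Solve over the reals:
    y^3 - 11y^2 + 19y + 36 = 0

Possible rational roots are divisors of 36. Testing y = 4 gives 0, so (y - 4) is a factor.
Divide: y^3 - 11y^2 + 19y + 36 = (y - 4)(y^2 - 7y - 9).
Apply the quadratic formula to y^2 - 7y - 9 = 0: y = (7 +/- sqrt(85))/2, i.e. y ~= 8.1098 or y ~= -1.1098.

y = -1.1098 or y = 4 or y = 8.1098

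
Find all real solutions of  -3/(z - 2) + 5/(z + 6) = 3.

Multiply both sides by (z - 2)(z + 6):
-3(z + 6) + 5(z - 2) = 3(z - 2)(z + 6).
Expand and collect terms: 3z² + 10z - 8 = 0.
Factor or apply the quadratic formula: z = 0.6667 or z = -4.
Neither value makes a denominator zero (z ≠ 2, z ≠ -6), so both are valid.

z = -4 or z = 0.6667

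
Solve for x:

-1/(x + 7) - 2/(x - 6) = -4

Multiply both sides by (x + 7)(x - 6):
-(x - 6) - 2(x + 7) = -4(x + 7)(x - 6).
Expand and collect terms: -4x² - x + 176 = 0.
By the quadratic formula, x = (1 ± √2817) / -8, so x ≈ -6.7594 or x ≈ 6.5094.
Neither value makes a denominator zero (x ≠ -7, x ≠ 6), so both are valid.

x = -6.7594 or x = 6.5094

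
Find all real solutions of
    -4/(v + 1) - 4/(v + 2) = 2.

Multiply both sides by (v + 1)(v + 2):
-4(v + 2) - 4(v + 1) = 2(v + 1)(v + 2).
Expand and collect terms: 2v^2 + 14v + 16 = 0.
By the quadratic formula, v = (-14 +/- sqrt(68)) / 4, so v ~= -1.4384 or v ~= -5.5616.
Neither value makes a denominator zero (v != -1, v != -2), so both are valid.

v = -5.5616 or v = -1.4384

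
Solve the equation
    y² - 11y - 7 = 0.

y = -0.6033 or y = 11.6033

Discriminant: (-11)² − 4·1·(-7) = 149.
Quadratic formula: y = (11 ± √149) / 2.
So y = 11/2 + √(149)/2 ≈ 11.6033 or y = 11/2 - √(149)/2 ≈ -0.6033.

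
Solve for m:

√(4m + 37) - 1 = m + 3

Isolate the radical: √(4m + 37) = m + 4.
Square both sides: 4m + 37 = (m + 4)².
Expand and rearrange: m² + 4m - 21 = 0.
Solving gives m = 3 or m = -7.
Check each candidate in the original equation:
  m = 3: √(49) = 7, while m + 4 = 7 — valid.
  m = -7: √(9) = 3, while m + 4 = -3 — extraneous.

m = 3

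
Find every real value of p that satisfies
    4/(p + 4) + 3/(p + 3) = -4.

p = -5.443 or p = -3.307

Multiply both sides by (p + 4)(p + 3):
4(p + 3) + 3(p + 4) = -4(p + 4)(p + 3).
Expand and collect terms: -4p^2 - 35p - 72 = 0.
By the quadratic formula, p = (35 +/- sqrt(73)) / -8, so p ~= -5.443 or p ~= -3.307.
Neither value makes a denominator zero (p != -4, p != -3), so both are valid.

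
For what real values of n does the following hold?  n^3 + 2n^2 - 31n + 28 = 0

Possible rational roots are divisors of 28. Testing n = 4 gives 0, so (n - 4) is a factor.
Divide: n^3 + 2n^2 - 31n + 28 = (n - 4)(n^2 + 6n - 7).
Factor the quadratic: n = 1 or n = -7.

n = -7 or n = 1 or n = 4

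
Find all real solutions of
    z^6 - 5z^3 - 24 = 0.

z = -1.4422 or z = 2

Let u = z^3. The equation becomes u^2 - 5u - 24 = 0.
Factor: (u - 8)(u + 3) = 0, so u = 8 or u = -3.
z^3 = 8 gives z = 2.
z^3 = -3 gives z = -(3)^(1/3) ~= -1.4422.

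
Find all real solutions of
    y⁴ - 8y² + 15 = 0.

y = -2.2361 or y = -1.7321 or y = 1.7321 or y = 2.2361

Let u = y². The equation becomes u² - 8u + 15 = 0.
Factor: (u - 3)(u - 5) = 0, so u = 3 or u = 5.
y² = 3 gives y = ±√(3) ≈ ±1.7321.
y² = 5 gives y = ±√(5) ≈ ±2.2361.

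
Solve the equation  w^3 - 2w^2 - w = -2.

w = -1 or w = 1 or w = 2

Rearrange: w^3 - 2w^2 - w + 2 = 0.
Possible rational roots are divisors of 2. Testing w = 2 gives 0, so (w - 2) is a factor.
Divide: w^3 - 2w^2 - w + 2 = (w - 2)(w^2 - 1).
Factor the quadratic: w = 1 or w = -1.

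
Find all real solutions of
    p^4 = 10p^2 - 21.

Let u = p^2. The equation becomes u^2 - 10u + 21 = 0.
Factor: (u - 3)(u - 7) = 0, so u = 3 or u = 7.
p^2 = 3 gives p = +/-sqrt(3) ~= +/-1.7321.
p^2 = 7 gives p = +/-sqrt(7) ~= +/-2.6458.

p = -2.6458 or p = -1.7321 or p = 1.7321 or p = 2.6458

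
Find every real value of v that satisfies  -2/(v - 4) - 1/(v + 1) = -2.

Multiply both sides by (v - 4)(v + 1):
-2(v + 1) - (v - 4) = -2(v - 4)(v + 1).
Expand and collect terms: -2v^2 + 9v + 6 = 0.
By the quadratic formula, v = (-9 +/- sqrt(129)) / -4, so v ~= -0.5895 or v ~= 5.0895.
Neither value makes a denominator zero (v != 4, v != -1), so both are valid.

v = -0.5895 or v = 5.0895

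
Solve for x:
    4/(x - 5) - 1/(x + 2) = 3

x = -2.2817 or x = 6.2817

Multiply both sides by (x - 5)(x + 2):
4(x + 2) - (x - 5) = 3(x - 5)(x + 2).
Expand and collect terms: 3x^2 - 12x - 43 = 0.
By the quadratic formula, x = (12 +/- sqrt(660)) / 6, so x ~= 6.2817 or x ~= -2.2817.
Neither value makes a denominator zero (x != 5, x != -2), so both are valid.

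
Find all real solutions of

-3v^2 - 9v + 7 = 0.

v = -3.6409 or v = 0.6409

Discriminant: (-9)^2 - 4*(-3)*7 = 165.
Quadratic formula: v = (9 +/- sqrt(165)) / (-6).
So v = -sqrt(165)/6 - 3/2 ~= -3.6409 or v = -3/2 + sqrt(165)/6 ~= 0.6409.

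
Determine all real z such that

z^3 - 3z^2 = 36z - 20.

Rearrange: z^3 - 3z^2 - 36z + 20 = 0.
Possible rational roots are divisors of 20. Testing z = -5 gives 0, so (z + 5) is a factor.
Divide: z^3 - 3z^2 - 36z + 20 = (z + 5)(z^2 - 8z + 4).
Apply the quadratic formula to z^2 - 8z + 4 = 0: z = (8 +/- sqrt(48))/2, i.e. z ~= 7.4641 or z ~= 0.5359.

z = -5 or z = 0.5359 or z = 7.4641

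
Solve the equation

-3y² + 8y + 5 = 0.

Discriminant: (8)² − 4·(-3)·5 = 124.
Quadratic formula: y = (-8 ± √124) / (-6).
So y = 4/3 - √(31)/3 ≈ -0.5226 or y = 4/3 + √(31)/3 ≈ 3.1893.

y = -0.5226 or y = 3.1893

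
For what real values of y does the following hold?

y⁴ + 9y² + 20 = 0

No real solutions.

Let u = y². The equation becomes u² + 9u + 20 = 0.
Factor: (u + 5)(u + 4) = 0, so u = -5 or u = -4.
y² = -5 < 0 has no real solution.
y² = -4 < 0 has no real solution.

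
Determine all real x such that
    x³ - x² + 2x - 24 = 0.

x = 3

Possible rational roots are divisors of -24. Testing x = 3 gives 0, so (x - 3) is a factor.
Divide: x³ - x² + 2x - 24 = (x - 3)(x² + 2x + 8).
The quadratic x² + 2x + 8 has discriminant -28 < 0, so no further real roots.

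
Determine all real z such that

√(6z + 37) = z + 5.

z = 2

Square both sides: 6z + 37 = (z + 5)².
Expand and rearrange: z² + 4z - 12 = 0.
Solving gives z = 2 or z = -6.
Check each candidate in the original equation:
  z = 2: √(49) = 7, while z + 5 = 7 — valid.
  z = -6: √(1) = 1, while z + 5 = -1 — extraneous.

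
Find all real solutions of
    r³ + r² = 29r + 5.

r = -5.8284 or r = -0.1716 or r = 5

Rearrange: r³ + r² - 29r - 5 = 0.
Possible rational roots are divisors of -5. Testing r = 5 gives 0, so (r - 5) is a factor.
Divide: r³ + r² - 29r - 5 = (r - 5)(r² + 6r + 1).
Apply the quadratic formula to r² + 6r + 1 = 0: r = (-6 ± √32)/2, i.e. r ≈ -0.1716 or r ≈ -5.8284.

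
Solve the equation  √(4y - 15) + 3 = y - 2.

y = 10

Isolate the radical: √(4y - 15) = y - 5.
Square both sides: 4y - 15 = (y - 5)².
Expand and rearrange: y² - 14y + 40 = 0.
Solving gives y = 10 or y = 4.
Check each candidate in the original equation:
  y = 10: √(25) = 5, while y - 5 = 5 — valid.
  y = 4: √(1) = 1, while y - 5 = -1 — extraneous.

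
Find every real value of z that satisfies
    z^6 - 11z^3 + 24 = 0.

Let u = z^3. The equation becomes u^2 - 11u + 24 = 0.
Factor: (u - 3)(u - 8) = 0, so u = 3 or u = 8.
z^3 = 3 gives z = (3)^(1/3) ~= 1.4422.
z^3 = 8 gives z = 2.

z = 1.4422 or z = 2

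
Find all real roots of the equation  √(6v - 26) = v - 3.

v = 5 or v = 7

Square both sides: 6v - 26 = (v - 3)².
Expand and rearrange: v² - 12v + 35 = 0.
Solving gives v = 7 or v = 5.
Check each candidate in the original equation:
  v = 7: √(16) = 4, while v - 3 = 4 — valid.
  v = 5: √(4) = 2, while v - 3 = 2 — valid.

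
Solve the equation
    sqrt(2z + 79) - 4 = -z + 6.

Isolate the radical: sqrt(2z + 79) = -z + 10.
Square both sides: 2z + 79 = (-z + 10)^2.
Expand and rearrange: z^2 - 22z + 21 = 0.
Solving gives z = 21 or z = 1.
Check each candidate in the original equation:
  z = 21: sqrt(121) = 11, while -z + 10 = -11 — extraneous.
  z = 1: sqrt(81) = 9, while -z + 10 = 9 — valid.

z = 1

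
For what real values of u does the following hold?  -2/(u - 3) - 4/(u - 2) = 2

Multiply both sides by (u - 3)(u - 2):
-2(u - 2) - 4(u - 3) = 2(u - 3)(u - 2).
Expand and collect terms: 2u^2 - 4u - 4 = 0.
By the quadratic formula, u = (4 +/- sqrt(48)) / 4, so u ~= 2.7321 or u ~= -0.7321.
Neither value makes a denominator zero (u != 3, u != 2), so both are valid.

u = -0.7321 or u = 2.7321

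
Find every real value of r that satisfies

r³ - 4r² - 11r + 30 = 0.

Possible rational roots are divisors of 30. Testing r = 5 gives 0, so (r - 5) is a factor.
Divide: r³ - 4r² - 11r + 30 = (r - 5)(r² + r - 6).
Factor the quadratic: r = 2 or r = -3.

r = -3 or r = 2 or r = 5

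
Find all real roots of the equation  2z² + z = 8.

z = -2.2656 or z = 1.7656

Rearrange to standard form: 2z² + z - 8 = 0.
Discriminant: (1)² − 4·2·(-8) = 65.
Quadratic formula: z = (-1 ± √65) / 4.
So z = -1/4 + √(65)/4 ≈ 1.7656 or z = -√(65)/4 - 1/4 ≈ -2.2656.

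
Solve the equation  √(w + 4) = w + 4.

w = -4 or w = -3

Square both sides: w + 4 = (w + 4)².
Expand and rearrange: w² + 7w + 12 = 0.
Solving gives w = -3 or w = -4.
Check each candidate in the original equation:
  w = -3: √(1) = 1, while w + 4 = 1 — valid.
  w = -4: √(0) = 0, while w + 4 = 0 — valid.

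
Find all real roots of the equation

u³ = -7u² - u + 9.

u = -6.6458 or u = -1.3542 or u = 1

Rearrange: u³ + 7u² + u - 9 = 0.
Possible rational roots are divisors of -9. Testing u = 1 gives 0, so (u - 1) is a factor.
Divide: u³ + 7u² + u - 9 = (u - 1)(u² + 8u + 9).
Apply the quadratic formula to u² + 8u + 9 = 0: u = (-8 ± √28)/2, i.e. u ≈ -1.3542 or u ≈ -6.6458.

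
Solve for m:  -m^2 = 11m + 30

m = -6 or m = -5

Bring every term to one side: -m^2 - 11m - 30 = 0.
Factor: -1(m + 6)(m + 5) = 0.
So m = -6 or m = -5.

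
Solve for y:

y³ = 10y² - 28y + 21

Rearrange: y³ - 10y² + 28y - 21 = 0.
Possible rational roots are divisors of -21. Testing y = 3 gives 0, so (y - 3) is a factor.
Divide: y³ - 10y² + 28y - 21 = (y - 3)(y² - 7y + 7).
Apply the quadratic formula to y² - 7y + 7 = 0: y = (7 ± √21)/2, i.e. y ≈ 5.7913 or y ≈ 1.2087.

y = 1.2087 or y = 3 or y = 5.7913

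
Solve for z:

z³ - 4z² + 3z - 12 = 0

Possible rational roots are divisors of -12. Testing z = 4 gives 0, so (z - 4) is a factor.
Divide: z³ - 4z² + 3z - 12 = (z - 4)(z² + 3).
The quadratic z² + 3 has discriminant -12 < 0, so no further real roots.

z = 4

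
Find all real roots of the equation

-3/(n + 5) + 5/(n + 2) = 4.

n = -5.5549 or n = -0.9451

Multiply both sides by (n + 5)(n + 2):
-3(n + 2) + 5(n + 5) = 4(n + 5)(n + 2).
Expand and collect terms: 4n^2 + 26n + 21 = 0.
By the quadratic formula, n = (-26 +/- sqrt(340)) / 8, so n ~= -0.9451 or n ~= -5.5549.
Neither value makes a denominator zero (n != -5, n != -2), so both are valid.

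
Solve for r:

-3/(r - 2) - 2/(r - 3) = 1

r = -2.6458 or r = 2.6458

Multiply both sides by (r - 2)(r - 3):
-3(r - 3) - 2(r - 2) = (r - 2)(r - 3).
Expand and collect terms: r^2 - 7 = 0.
By the quadratic formula, r = (0 +/- sqrt(28)) / 2, so r ~= 2.6458 or r ~= -2.6458.
Neither value makes a denominator zero (r != 2, r != 3), so both are valid.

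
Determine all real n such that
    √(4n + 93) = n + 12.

Square both sides: 4n + 93 = (n + 12)².
Expand and rearrange: n² + 20n + 51 = 0.
Solving gives n = -3 or n = -17.
Check each candidate in the original equation:
  n = -3: √(81) = 9, while n + 12 = 9 — valid.
  n = -17: √(25) = 5, while n + 12 = -5 — extraneous.

n = -3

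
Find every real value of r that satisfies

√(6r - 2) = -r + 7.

Square both sides: 6r - 2 = (-r + 7)².
Expand and rearrange: r² - 20r + 51 = 0.
Solving gives r = 17 or r = 3.
Check each candidate in the original equation:
  r = 17: √(100) = 10, while -r + 7 = -10 — extraneous.
  r = 3: √(16) = 4, while -r + 7 = 4 — valid.

r = 3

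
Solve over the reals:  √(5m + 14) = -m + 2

m = -1

Square both sides: 5m + 14 = (-m + 2)².
Expand and rearrange: m² - 9m - 10 = 0.
Solving gives m = 10 or m = -1.
Check each candidate in the original equation:
  m = 10: √(64) = 8, while -m + 2 = -8 — extraneous.
  m = -1: √(9) = 3, while -m + 2 = 3 — valid.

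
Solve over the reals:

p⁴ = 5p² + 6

p = -2.4495 or p = 2.4495

Let u = p². The equation becomes u² - 5u - 6 = 0.
Factor: (u + 1)(u - 6) = 0, so u = -1 or u = 6.
p² = -1 < 0 has no real solution.
p² = 6 gives p = ±√(6) ≈ ±2.4495.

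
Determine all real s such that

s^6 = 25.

Let u = s^3. The equation becomes u^2 - 25 = 0.
Factor: (u + 5)(u - 5) = 0, so u = -5 or u = 5.
s^3 = -5 gives s = -(5)^(1/3) ~= -1.71.
s^3 = 5 gives s = (5)^(1/3) ~= 1.71.

s = -1.71 or s = 1.71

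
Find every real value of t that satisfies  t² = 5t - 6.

t = 2 or t = 3

Bring every term to one side: t² - 5t + 6 = 0.
Factor: (t - 3)(t - 2) = 0.
So t = 3 or t = 2.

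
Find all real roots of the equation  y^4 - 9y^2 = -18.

y = -2.4495 or y = -1.7321 or y = 1.7321 or y = 2.4495

Let u = y^2. The equation becomes u^2 - 9u + 18 = 0.
Factor: (u - 3)(u - 6) = 0, so u = 3 or u = 6.
y^2 = 3 gives y = +/-sqrt(3) ~= +/-1.7321.
y^2 = 6 gives y = +/-sqrt(6) ~= +/-2.4495.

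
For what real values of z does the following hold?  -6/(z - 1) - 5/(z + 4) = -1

Multiply both sides by (z - 1)(z + 4):
-6(z + 4) - 5(z - 1) = -(z - 1)(z + 4).
Expand and collect terms: -z² + 8z + 23 = 0.
By the quadratic formula, z = (-8 ± √156) / -2, so z ≈ -2.245 or z ≈ 10.245.
Neither value makes a denominator zero (z ≠ 1, z ≠ -4), so both are valid.

z = -2.245 or z = 10.245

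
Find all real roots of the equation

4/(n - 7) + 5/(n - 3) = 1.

Multiply both sides by (n - 7)(n - 3):
4(n - 3) + 5(n - 7) = (n - 7)(n - 3).
Expand and collect terms: n² - 19n + 68 = 0.
By the quadratic formula, n = (19 ± √89) / 2, so n ≈ 14.217 or n ≈ 4.783.
Neither value makes a denominator zero (n ≠ 7, n ≠ 3), so both are valid.

n = 4.783 or n = 14.217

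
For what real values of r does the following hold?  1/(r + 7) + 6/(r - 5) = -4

r = -7.2848 or r = 3.5348

Multiply both sides by (r + 7)(r - 5):
(r - 5) + 6(r + 7) = -4(r + 7)(r - 5).
Expand and collect terms: -4r² - 15r + 103 = 0.
By the quadratic formula, r = (15 ± √1873) / -8, so r ≈ -7.2848 or r ≈ 3.5348.
Neither value makes a denominator zero (r ≠ -7, r ≠ 5), so both are valid.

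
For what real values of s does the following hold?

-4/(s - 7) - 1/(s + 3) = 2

s = -3.6161 or s = 5.1161

Multiply both sides by (s - 7)(s + 3):
-4(s + 3) - (s - 7) = 2(s - 7)(s + 3).
Expand and collect terms: 2s^2 - 3s - 37 = 0.
By the quadratic formula, s = (3 +/- sqrt(305)) / 4, so s ~= 5.1161 or s ~= -3.6161.
Neither value makes a denominator zero (s != 7, s != -3), so both are valid.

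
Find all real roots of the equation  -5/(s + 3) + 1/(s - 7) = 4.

s = -4.2228 or s = 7.2228

Multiply both sides by (s + 3)(s - 7):
-5(s - 7) + (s + 3) = 4(s + 3)(s - 7).
Expand and collect terms: 4s^2 - 12s - 122 = 0.
By the quadratic formula, s = (12 +/- sqrt(2096)) / 8, so s ~= 7.2228 or s ~= -4.2228.
Neither value makes a denominator zero (s != -3, s != 7), so both are valid.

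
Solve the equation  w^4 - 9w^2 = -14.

w = -2.6458 or w = -1.4142 or w = 1.4142 or w = 2.6458

Let u = w^2. The equation becomes u^2 - 9u + 14 = 0.
Factor: (u - 2)(u - 7) = 0, so u = 2 or u = 7.
w^2 = 2 gives w = +/-sqrt(2) ~= +/-1.4142.
w^2 = 7 gives w = +/-sqrt(7) ~= +/-2.6458.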